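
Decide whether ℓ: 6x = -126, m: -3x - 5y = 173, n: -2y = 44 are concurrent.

Yes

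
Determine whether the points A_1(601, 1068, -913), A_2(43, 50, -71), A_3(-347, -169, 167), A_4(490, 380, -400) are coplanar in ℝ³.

With A_1 as base: A_1A_2 = (-558, -1018, 842), A_1A_3 = (-948, -1237, 1080), A_1A_4 = (-111, -688, 513).
A_1A_3 × A_1A_4 = (108459, 366444, 514917).
A_1A_2 · (A_1A_3 × A_1A_4) = 0.
The scalar triple product vanishes, so the four points are coplanar.

Yes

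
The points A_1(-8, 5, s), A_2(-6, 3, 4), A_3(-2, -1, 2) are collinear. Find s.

Direction A_2A_3 = (4, -4, -2). From the x-coordinate of A_1, the parameter along the line is τ = (-8 − (-6))/4 = -1/2.
Then s = 4 + (-1/2)·(-2) = 5.

5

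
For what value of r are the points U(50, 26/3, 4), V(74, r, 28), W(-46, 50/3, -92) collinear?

20/3

Collinearity requires UV × UW = 0; each component is linear in r.
The x-component gives (-96)r + (640) = 0, so r = 20/3.
The remaining components then also vanish.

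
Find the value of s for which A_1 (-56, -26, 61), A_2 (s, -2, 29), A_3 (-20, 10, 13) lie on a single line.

Collinearity requires A_1A_2 × A_1A_3 = 0; each component is linear in s.
The y-component gives (48)s + (1536) = 0, so s = -32.
The remaining components then also vanish.

-32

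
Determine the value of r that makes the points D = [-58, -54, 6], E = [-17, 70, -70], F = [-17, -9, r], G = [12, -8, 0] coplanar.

-11

Normal to plane DEG: n = (2752, -5074, -6794); plane equation n·P = 73616.
Requiring n·F = 73616: (-6794)r + (-1118) = 73616.
So r = -11.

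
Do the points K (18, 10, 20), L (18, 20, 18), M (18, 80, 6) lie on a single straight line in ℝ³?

Yes

KL = (0, 10, -2), KM = (0, 70, -14).
KL × KM = (0, 0, 0).
The cross product vanishes, so the three points are collinear.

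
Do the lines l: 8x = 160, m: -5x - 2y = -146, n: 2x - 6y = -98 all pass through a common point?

Yes

Intersecting l and m: solving the 2×2 system gives (x, y) = (20, 23).
Substitute into n: (2)(20) + (-6)(23) = -98.
This equals -98, so (20, 23) lies on all three lines and they are concurrent.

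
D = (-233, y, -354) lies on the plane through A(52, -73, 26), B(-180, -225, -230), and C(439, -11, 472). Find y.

402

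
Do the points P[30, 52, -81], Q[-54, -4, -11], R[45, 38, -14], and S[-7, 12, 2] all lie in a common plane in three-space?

With P as base: PQ = (-84, -56, 70), PR = (15, -14, 67), PS = (-37, -40, 83).
PR × PS = (1518, -3724, -1118).
PQ · (PR × PS) = 2772.
Since 2772 ≠ 0, the four points are not coplanar.

No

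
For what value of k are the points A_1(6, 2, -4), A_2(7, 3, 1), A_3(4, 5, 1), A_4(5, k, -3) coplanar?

3

Normal to plane A_1A_2A_3: n = (-10, -15, 5); plane equation n·P = -110.
Requiring n·A_4 = -110: (-15)k + (-65) = -110.
So k = 3.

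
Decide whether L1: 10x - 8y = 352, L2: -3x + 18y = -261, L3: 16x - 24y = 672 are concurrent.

No

Lines aᵢx + bᵢy = cᵢ with pairwise distinct directions are concurrent exactly when det[aᵢ bᵢ cᵢ] = 0.
Here the determinant is -432.
Nonzero, so no common point exists.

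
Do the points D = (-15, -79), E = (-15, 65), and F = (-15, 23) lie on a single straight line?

Yes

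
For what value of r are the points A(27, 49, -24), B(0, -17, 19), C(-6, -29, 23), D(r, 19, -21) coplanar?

10

Coplanarity ⇔ det[AB; AC; AD] = 0.
Expanding, this is linear in r: (252)r + (-2520) = 0.
So r = 10.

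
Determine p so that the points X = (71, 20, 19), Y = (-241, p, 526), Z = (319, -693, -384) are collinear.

917

Collinearity requires XY × XZ = 0; each component is linear in p.
The x-component gives (-403)p + (369551) = 0, so p = 917.
The remaining components then also vanish.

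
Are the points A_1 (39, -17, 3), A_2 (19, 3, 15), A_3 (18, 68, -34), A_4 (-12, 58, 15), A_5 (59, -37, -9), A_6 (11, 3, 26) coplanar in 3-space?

The plane through A_1, A_2, A_3 has normal n = A_1A_2 × A_1A_3 = (-1760, -992, -1280) and equation n·P = -55616.
Checking the remaining points: n·A_4 = -55616, n·A_5 = -55616, n·A_6 = -55616.
All equal -55616, so all 6 points lie in one plane.

Yes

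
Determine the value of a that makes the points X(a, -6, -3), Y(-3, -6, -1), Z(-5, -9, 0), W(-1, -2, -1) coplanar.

The points are coplanar iff XY · (XZ × XW) = 0.
Expanding, this is linear in a: (4)a + (8) = 0.
So a = -2.

-2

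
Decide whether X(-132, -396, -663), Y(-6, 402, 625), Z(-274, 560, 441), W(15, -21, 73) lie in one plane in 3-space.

With X as base: XY = (126, 798, 1288), XZ = (-142, 956, 1104), XW = (147, 375, 736).
XZ × XW = (289616, 266800, -193782).
XY · (XZ × XW) = -193200.
Since -193200 ≠ 0, the four points are not coplanar.

No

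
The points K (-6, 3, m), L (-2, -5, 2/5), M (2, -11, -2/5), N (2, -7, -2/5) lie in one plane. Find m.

Coplanarity ⇔ det[KL; KM; KN] = 0.
Expanding, this is linear in m: (-16)m + (96/5) = 0.
So m = 6/5.

6/5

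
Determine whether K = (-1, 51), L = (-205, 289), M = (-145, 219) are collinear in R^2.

KL = (-204, 238), KM = (-144, 168).
Twice the signed area of △KLM is (-204)(168) − (238)(-144) = 0.
The triangle is degenerate (zero area), so the points are collinear.

Yes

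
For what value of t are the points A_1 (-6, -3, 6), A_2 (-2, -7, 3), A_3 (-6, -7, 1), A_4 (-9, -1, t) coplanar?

Normal to plane A_1A_2A_3: n = (8, 20, -16); plane equation n·P = -204.
Requiring n·A_4 = -204: (-16)t + (-92) = -204.
So t = 7.

7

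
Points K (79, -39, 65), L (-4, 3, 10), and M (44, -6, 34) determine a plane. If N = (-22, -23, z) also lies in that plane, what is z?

16

The plane through K, L, M has equation 513x − 648y − 1269z = -16686.
Substituting N: (-1269)z + (3618) = -16686, so z = 16.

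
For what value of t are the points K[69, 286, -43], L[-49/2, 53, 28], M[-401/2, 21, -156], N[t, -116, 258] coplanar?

58

Normal to plane KLM: n = (45144, -29700, -38016); plane equation n·P = -3744576.
Requiring n·N = -3744576: (45144)t + (-6362928) = -3744576.
So t = 58.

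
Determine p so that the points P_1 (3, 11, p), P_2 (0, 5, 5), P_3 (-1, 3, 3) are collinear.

Collinearity requires P_1P_2 × P_1P_3 = 0; each component is linear in p.
The x-component gives (-2)p + (22) = 0, so p = 11.
The remaining components then also vanish.

11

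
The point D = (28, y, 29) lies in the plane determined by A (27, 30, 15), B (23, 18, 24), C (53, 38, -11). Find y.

Coplanarity requires AB · (AC × AD) = 0.
AB = (-4, -12, 9), AC = (26, 8, -26); the triple product is linear in y with coefficient 130 and constant term 260.
Setting it to zero: y = -2.

-2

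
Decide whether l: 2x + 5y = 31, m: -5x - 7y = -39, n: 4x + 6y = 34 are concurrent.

The three lines meet at one point iff the augmented coefficient matrix [aᵢ bᵢ cᵢ] has rank < 3, i.e. its determinant vanishes.
Here the determinant is 0.
It vanishes, so the lines are concurrent at (-2, 7).

Yes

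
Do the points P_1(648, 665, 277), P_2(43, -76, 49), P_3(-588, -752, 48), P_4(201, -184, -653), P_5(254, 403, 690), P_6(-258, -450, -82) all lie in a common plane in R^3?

No

The plane through P_1, P_2, P_3 has normal n = P_1P_2 × P_1P_3 = (-153387, 143263, -58591) and equation n·P = -20354588.
Checking the remaining points: n·P_4 = -18931256, n·P_5 = -21653099, n·P_6 = -20090042.
Since n·P_4 = -18931256 ≠ -20354588, P_4 is off the plane and the points are not all coplanar.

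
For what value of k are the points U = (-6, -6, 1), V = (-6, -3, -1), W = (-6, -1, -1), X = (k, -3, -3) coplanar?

-6

Coplanarity ⇔ det[UV; UW; UX] = 0.
Expanding, this is linear in k: (4)k + (24) = 0.
So k = -6.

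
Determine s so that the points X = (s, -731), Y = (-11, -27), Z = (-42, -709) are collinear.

Collinearity: (X − Y) must be parallel to (Z − Y) = (-31, -682).
Cross-multiplying the components: (s − (-11))·(-682) = (-704)·(-31).
Solving gives s = -43.

-43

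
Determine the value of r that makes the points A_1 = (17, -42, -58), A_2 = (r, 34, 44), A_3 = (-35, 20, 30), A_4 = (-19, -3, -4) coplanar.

Coplanarity ⇔ det[A_1A_2; A_1A_3; A_1A_4] = 0.
Expanding, this is linear in r: (-84)r + (-5124) = 0.
So r = -61.

-61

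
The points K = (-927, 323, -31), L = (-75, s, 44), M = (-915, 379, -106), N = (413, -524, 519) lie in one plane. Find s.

Normal to plane KMN: n = (-32725, -107100, -85204); plane equation n·P = -1615901.
Requiring n·L = -1615901: (-107100)s + (-1294601) = -1615901.
So s = 3.

3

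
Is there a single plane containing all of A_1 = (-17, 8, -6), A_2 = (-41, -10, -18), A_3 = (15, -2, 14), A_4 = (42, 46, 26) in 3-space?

No

With A_1 as base: A_1A_2 = (-24, -18, -12), A_1A_3 = (32, -10, 20), A_1A_4 = (59, 38, 32).
A_1A_3 × A_1A_4 = (-1080, 156, 1806).
A_1A_2 · (A_1A_3 × A_1A_4) = 1440.
Since 1440 ≠ 0, the four points are not coplanar.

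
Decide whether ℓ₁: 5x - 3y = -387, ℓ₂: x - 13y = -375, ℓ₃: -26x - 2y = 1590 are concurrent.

Yes

The three lines meet at one point iff the augmented coefficient matrix [aᵢ bᵢ cᵢ] has rank < 3, i.e. its determinant vanishes.
Here the determinant is 0.
It vanishes, so the lines are concurrent at (-63, 24).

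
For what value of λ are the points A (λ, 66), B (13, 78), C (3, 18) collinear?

11

The three points are collinear iff det[AB; AC] = 0.
This determinant is linear in λ: (60)λ + (-660) = 0, so λ = 11.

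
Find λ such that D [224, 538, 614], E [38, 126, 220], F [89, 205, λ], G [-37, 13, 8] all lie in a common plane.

The points are coplanar iff DE · (DF × DG) = 0.
Expanding, this is linear in λ: (9882)λ + (-3577284) = 0.
So λ = 362.

362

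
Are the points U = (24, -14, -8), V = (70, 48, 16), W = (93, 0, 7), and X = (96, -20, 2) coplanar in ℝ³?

The four points are coplanar iff the 3×3 determinant with rows UV, UW, UX is zero.
Rows: (46, 62, 24), (69, 14, 15), (72, -6, 10).
Expanding along the first row: (46)(230) − (62)(-390) + (24)(-1422) = 632.
Nonzero ⇒ not coplanar.

No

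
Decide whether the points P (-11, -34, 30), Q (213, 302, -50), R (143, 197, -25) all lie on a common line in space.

Yes

PQ = (224, 336, -80), PR = (154, 231, -55).
Each component of PR is 11/16 times the corresponding component of PQ, so PR = 11/16·PQ and the points are collinear.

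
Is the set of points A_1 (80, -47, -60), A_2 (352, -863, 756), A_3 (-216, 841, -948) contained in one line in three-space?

A_1A_2 = (272, -816, 816), A_1A_3 = (-296, 888, -888).
A_1A_2 × A_1A_3 = (0, 0, 0).
The cross product vanishes, so the three points are collinear.

Yes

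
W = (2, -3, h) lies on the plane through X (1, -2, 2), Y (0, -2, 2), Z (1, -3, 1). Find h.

1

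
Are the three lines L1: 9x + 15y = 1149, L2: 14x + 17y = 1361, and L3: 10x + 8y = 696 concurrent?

No

Intersecting L1 and L2: solving the 2×2 system gives (x, y) = (294/19, 1279/19).
Substitute into L3: (10)(294/19) + (8)(1279/19) = 13172/19.
But L3 requires 696 ≠ 13172/19, so the three lines have no common point.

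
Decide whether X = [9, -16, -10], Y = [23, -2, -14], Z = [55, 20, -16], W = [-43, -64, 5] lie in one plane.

No

With X as base: XY = (14, 14, -4), XZ = (46, 36, -6), XW = (-52, -48, 15).
XZ × XW = (252, -378, -336).
XY · (XZ × XW) = -420.
Since -420 ≠ 0, the four points are not coplanar.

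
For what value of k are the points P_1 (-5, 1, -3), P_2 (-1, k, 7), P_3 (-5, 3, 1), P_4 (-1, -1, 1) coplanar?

2

The points are coplanar iff P_1P_2 · (P_1P_3 × P_1P_4) = 0.
Expanding, this is linear in k: (16)k + (-32) = 0.
So k = 2.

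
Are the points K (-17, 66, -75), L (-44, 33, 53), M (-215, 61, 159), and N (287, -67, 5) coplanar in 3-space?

A normal to the plane through K, L, M is n = KL × KM = (-7082, -19026, -6399).
The plane has equation n·P = -655397. For N: n·N = -789787.
-789787 ≠ -655397, so N is off the plane.

No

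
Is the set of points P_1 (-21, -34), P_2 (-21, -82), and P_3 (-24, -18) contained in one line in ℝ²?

No

P_1P_2 = (0, -48), P_1P_3 = (-3, 16).
det[P_1P_2; P_1P_3] = (0)(16) − (-48)(-3) = -144.
The determinant is nonzero, so they are not collinear.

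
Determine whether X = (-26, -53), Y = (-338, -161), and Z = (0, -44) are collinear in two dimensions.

XY = (-312, -108), XZ = (26, 9).
Twice the signed area of △XYZ is (-312)(9) − (-108)(26) = 0.
The triangle is degenerate (zero area), so the points are collinear.

Yes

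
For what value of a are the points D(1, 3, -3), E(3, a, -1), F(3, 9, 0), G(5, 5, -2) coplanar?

7

Coplanarity ⇔ det[DE; DF; DG] = 0.
Expanding, this is linear in a: (10)a + (-70) = 0.
So a = 7.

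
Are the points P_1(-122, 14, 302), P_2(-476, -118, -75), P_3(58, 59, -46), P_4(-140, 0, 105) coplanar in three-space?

The four points are coplanar iff the 3×3 determinant with rows P_1P_2, P_1P_3, P_1P_4 is zero.
Rows: (-354, -132, -377), (180, 45, -348), (-18, -14, -197).
Expanding along the first row: (-354)(-13737) − (-132)(-41724) + (-377)(-1710) = 0.
Zero determinant ⇒ coplanar.

Yes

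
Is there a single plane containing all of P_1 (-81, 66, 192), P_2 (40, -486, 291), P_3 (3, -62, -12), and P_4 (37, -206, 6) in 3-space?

With P_1 as base: P_1P_2 = (121, -552, 99), P_1P_3 = (84, -128, -204), P_1P_4 = (118, -272, -186).
P_1P_3 × P_1P_4 = (-31680, -8448, -7744).
P_1P_2 · (P_1P_3 × P_1P_4) = 63360.
Since 63360 ≠ 0, the four points are not coplanar.

No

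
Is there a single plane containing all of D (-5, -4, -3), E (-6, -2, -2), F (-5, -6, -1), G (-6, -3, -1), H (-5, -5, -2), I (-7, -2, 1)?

Yes

The plane through D, E, F has normal n = DE × DF = (6, 2, 2) and equation n·P = -44.
Checking the remaining points: n·G = -44, n·H = -44, n·I = -44.
All equal -44, so all 6 points lie in one plane.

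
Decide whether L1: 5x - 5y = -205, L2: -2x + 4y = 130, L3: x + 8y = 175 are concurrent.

Intersecting L1 and L2: solving the 2×2 system gives (x, y) = (-17, 24).
Substitute into L3: (1)(-17) + (8)(24) = 175.
This equals 175, so (-17, 24) lies on all three lines and they are concurrent.

Yes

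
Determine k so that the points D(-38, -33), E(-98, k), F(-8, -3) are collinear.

-93

The three points are collinear iff det[DE; DF] = 0.
This determinant is linear in k: (-30)k + (-2790) = 0, so k = -93.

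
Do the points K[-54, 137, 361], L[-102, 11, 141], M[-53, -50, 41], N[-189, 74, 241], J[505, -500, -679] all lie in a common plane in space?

Yes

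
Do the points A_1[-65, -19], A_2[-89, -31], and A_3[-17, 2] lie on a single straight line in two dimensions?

No

A_1A_2 = (-24, -12), A_1A_3 = (48, 21).
det[A_1A_2; A_1A_3] = (-24)(21) − (-12)(48) = 72.
The determinant is nonzero, so they are not collinear.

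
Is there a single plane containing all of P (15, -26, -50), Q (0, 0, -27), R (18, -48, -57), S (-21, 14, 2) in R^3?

With P as base: PQ = (-15, 26, 23), PR = (3, -22, -7), PS = (-36, 40, 52).
PR × PS = (-864, 96, -672).
PQ · (PR × PS) = 0.
The scalar triple product vanishes, so the four points are coplanar.

Yes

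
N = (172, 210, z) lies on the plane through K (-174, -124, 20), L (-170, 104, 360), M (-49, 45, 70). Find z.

The plane through K, L, M has equation −46060x + 42300y − 27824z = 2212760.
Substituting N: (-27824)z + (960680) = 2212760, so z = -45.

-45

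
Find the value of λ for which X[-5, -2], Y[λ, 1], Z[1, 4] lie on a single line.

-2

Collinearity: (Y − X) must be parallel to (Z − X) = (6, 6).
Cross-multiplying the components: (λ − (-5))·(6) = (3)·(6).
Solving gives λ = -2.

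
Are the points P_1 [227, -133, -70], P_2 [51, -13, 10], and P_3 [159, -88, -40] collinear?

No

P_1P_2 = (-176, 120, 80), P_1P_3 = (-68, 45, 30).
Comparing components 3 and 1: (80)(-68) − (-176)(30) = -160 ≠ 0, so P_1P_2 and P_1P_3 are not parallel and the points are not collinear.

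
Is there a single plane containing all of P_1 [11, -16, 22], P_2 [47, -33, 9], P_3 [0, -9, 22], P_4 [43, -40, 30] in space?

Yes

The four points are coplanar iff the 3×3 determinant with rows P_1P_2, P_1P_3, P_1P_4 is zero.
Rows: (36, -17, -13), (-11, 7, 0), (32, -24, 8).
Expanding along the first row: (36)(56) − (-17)(-88) + (-13)(40) = 0.
Zero determinant ⇒ coplanar.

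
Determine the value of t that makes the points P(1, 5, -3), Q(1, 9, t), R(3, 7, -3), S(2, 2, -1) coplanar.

Normal to plane PRS: n = (4, -4, -8); plane equation n·X = 8.
Requiring n·Q = 8: (-8)t + (-32) = 8.
So t = -5.

-5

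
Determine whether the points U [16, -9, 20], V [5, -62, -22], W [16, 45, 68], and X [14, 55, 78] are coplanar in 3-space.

With U as base: UV = (-11, -53, -42), UW = (0, 54, 48), UX = (-2, 64, 58).
UW × UX = (60, -96, 108).
UV · (UW × UX) = -108.
Since -108 ≠ 0, the four points are not coplanar.

No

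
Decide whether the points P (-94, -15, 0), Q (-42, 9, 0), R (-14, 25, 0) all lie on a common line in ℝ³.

PQ = (52, 24, 0), PR = (80, 40, 0).
PQ × PR = (0, 0, 160).
The cross product is nonzero, so the points do not lie on one line.

No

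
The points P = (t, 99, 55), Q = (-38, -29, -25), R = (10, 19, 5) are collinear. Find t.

90

Direction QR = (48, 48, 30). From the y-coordinate of P, the parameter along the line is τ = (99 − (-29))/48 = 8/3.
Then t = (-38) + 8/3·(48) = 90.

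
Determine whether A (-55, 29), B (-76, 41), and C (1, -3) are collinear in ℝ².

AB = (-21, 12), AC = (56, -32).
Twice the signed area of △ABC is (-21)(-32) − (12)(56) = 0.
The triangle is degenerate (zero area), so the points are collinear.

Yes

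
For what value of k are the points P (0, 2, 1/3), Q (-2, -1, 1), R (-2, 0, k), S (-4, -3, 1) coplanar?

1/3

Normal to plane PQS: n = (4/3, -4/3, -2); plane equation n·X = -10/3.
Requiring n·R = -10/3: (-2)k + (-8/3) = -10/3.
So k = 1/3.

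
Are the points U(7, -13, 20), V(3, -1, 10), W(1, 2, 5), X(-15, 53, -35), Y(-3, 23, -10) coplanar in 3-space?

The plane through U, V, W has normal n = UV × UW = (-30, 0, 12) and equation n·P = 30.
Checking the remaining points: n·X = 30, n·Y = -30.
Since n·Y = -30 ≠ 30, Y is off the plane and the points are not all coplanar.

No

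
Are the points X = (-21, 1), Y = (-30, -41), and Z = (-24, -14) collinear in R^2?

XY = (-9, -42), XZ = (-3, -15).
If collinear, XZ would be a scalar multiple of XY. But (-9)·(-15) ≠ (-42)·(-3) (difference 9), so they are not parallel; the points are not collinear.

No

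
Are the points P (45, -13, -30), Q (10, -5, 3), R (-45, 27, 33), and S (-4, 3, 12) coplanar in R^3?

No

A normal to the plane through P, Q, R is n = PQ × PR = (-816, -765, -680).
The plane has equation n·X = -6375. For S: n·S = -7191.
-7191 ≠ -6375, so S is off the plane.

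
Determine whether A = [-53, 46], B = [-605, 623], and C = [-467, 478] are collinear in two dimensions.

No

AB = (-552, 577), AC = (-414, 432).
det[AB; AC] = (-552)(432) − (577)(-414) = 414.
The determinant is nonzero, so they are not collinear.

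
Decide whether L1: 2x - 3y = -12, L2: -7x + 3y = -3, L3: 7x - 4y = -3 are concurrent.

Intersecting L1 and L2: solving the 2×2 system gives (x, y) = (3, 6).
Substitute into L3: (7)(3) + (-4)(6) = -3.
This equals -3, so (3, 6) lies on all three lines and they are concurrent.

Yes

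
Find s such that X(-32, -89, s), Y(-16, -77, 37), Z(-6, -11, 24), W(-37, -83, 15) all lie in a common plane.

Coplanarity ⇔ det[XY; XZ; XW] = 0.
Expanding, this is linear in s: (-1326)s + (30498) = 0.
So s = 23.

23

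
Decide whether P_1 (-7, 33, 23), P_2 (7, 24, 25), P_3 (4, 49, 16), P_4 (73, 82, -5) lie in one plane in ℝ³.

No

The four points are coplanar iff the 3×3 determinant with rows P_1P_2, P_1P_3, P_1P_4 is zero.
Rows: (14, -9, 2), (11, 16, -7), (80, 49, -28).
Expanding along the first row: (14)(-105) − (-9)(252) + (2)(-741) = -684.
Nonzero ⇒ not coplanar.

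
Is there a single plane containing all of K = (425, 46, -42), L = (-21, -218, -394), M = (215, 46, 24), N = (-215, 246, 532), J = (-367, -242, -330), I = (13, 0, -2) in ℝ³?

No

The plane through K, L, M has normal n = KL × KM = (-17424, 103356, -55440) and equation n·P = -322344.
Checking the remaining points: n·N = -322344, n·J = -322344, n·I = -115632.
Since n·I = -115632 ≠ -322344, I is off the plane and the points are not all coplanar.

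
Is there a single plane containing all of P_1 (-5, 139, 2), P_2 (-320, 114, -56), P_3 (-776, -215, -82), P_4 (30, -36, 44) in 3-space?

No

A normal to the plane through P_1, P_2, P_3 is n = P_1P_2 × P_1P_3 = (-18432, 18258, 92235).
The plane has equation n·P = 2814492. For P_4: n·P_4 = 2848092.
2848092 ≠ 2814492, so P_4 is off the plane.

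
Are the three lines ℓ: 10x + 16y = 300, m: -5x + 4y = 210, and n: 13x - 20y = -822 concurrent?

The three lines meet at one point iff the augmented coefficient matrix [aᵢ bᵢ cᵢ] has rank < 3, i.e. its determinant vanishes.
Here the determinant is 1440.
Nonzero, so no common point exists.

No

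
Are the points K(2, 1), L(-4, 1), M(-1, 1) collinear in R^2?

Yes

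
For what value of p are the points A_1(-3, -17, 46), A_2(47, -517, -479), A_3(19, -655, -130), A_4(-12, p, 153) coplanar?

-22

Normal to plane A_1A_2A_3: n = (-246950, -2750, -20900); plane equation n·P = -173800.
Requiring n·A_4 = -173800: (-2750)p + (-234300) = -173800.
So p = -22.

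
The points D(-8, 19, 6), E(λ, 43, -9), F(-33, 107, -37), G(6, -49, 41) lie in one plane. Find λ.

The points are coplanar iff DE · (DF × DG) = 0.
Expanding, this is linear in λ: (156)λ + (780) = 0.
So λ = -5.

-5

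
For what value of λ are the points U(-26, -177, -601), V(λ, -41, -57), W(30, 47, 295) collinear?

Collinearity requires UV × UW = 0; each component is linear in λ.
The y-component gives (-896)λ + (7168) = 0, so λ = 8.
The remaining components then also vanish.

8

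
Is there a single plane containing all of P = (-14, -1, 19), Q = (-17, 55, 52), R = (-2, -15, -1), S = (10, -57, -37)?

No

With P as base: PQ = (-3, 56, 33), PR = (12, -14, -20), PS = (24, -56, -56).
PR × PS = (-336, 192, -336).
PQ · (PR × PS) = 672.
Since 672 ≠ 0, the four points are not coplanar.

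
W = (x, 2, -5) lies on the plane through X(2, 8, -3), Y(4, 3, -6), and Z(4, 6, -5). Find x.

2

Coplanarity requires XY · (XZ × XW) = 0.
XY = (2, -5, -3), XZ = (2, -2, -2); the triple product is linear in x with coefficient 4 and constant term -8.
Setting it to zero: x = 2.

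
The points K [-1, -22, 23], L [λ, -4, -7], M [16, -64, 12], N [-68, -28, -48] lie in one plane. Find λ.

Coplanarity ⇔ det[KL; KM; KN] = 0.
Expanding, this is linear in λ: (2916)λ + (125388) = 0.
So λ = -43.

-43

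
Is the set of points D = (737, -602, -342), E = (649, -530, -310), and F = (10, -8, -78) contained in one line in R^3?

DE = (-88, 72, 32), DF = (-727, 594, 264).
Comparing components 3 and 1: (32)(-727) − (-88)(264) = -32 ≠ 0, so DE and DF are not parallel and the points are not collinear.

No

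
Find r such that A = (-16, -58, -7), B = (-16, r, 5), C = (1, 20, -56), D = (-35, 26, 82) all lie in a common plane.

2

Normal to plane ACD: n = (11058, -582, 2910); plane equation n·P = -163542.
Requiring n·B = -163542: (-582)r + (-162378) = -163542.
So r = 2.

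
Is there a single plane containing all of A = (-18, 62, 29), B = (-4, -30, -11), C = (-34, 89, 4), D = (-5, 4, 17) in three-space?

No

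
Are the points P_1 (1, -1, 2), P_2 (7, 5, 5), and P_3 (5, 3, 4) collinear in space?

P_1P_2 = (6, 6, 3), P_1P_3 = (4, 4, 2).
P_1P_2 × P_1P_3 = (0, 0, 0).
The cross product vanishes, so the three points are collinear.

Yes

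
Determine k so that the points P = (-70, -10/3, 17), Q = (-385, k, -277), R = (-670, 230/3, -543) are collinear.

Collinearity requires PQ × PR = 0; each component is linear in k.
The x-component gives (-560)k + (64960/3) = 0, so k = 116/3.
The remaining components then also vanish.

116/3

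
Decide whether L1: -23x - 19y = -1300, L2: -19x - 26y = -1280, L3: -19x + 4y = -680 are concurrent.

Intersecting L1 and L2: solving the 2×2 system gives (x, y) = (40, 20).
Substitute into L3: (-19)(40) + (4)(20) = -680.
This equals -680, so (40, 20) lies on all three lines and they are concurrent.

Yes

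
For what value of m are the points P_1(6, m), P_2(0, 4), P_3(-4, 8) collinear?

-2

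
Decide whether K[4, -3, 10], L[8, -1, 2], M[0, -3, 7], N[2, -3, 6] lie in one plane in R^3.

With K as base: KL = (4, 2, -8), KM = (-4, 0, -3), KN = (-2, 0, -4).
KM × KN = (0, -10, 0).
KL · (KM × KN) = -20.
Since -20 ≠ 0, the four points are not coplanar.

No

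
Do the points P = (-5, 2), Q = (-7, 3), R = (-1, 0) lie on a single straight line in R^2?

PQ = (-2, 1), PR = (4, -2).
Checking proportionality: PR = -2·PQ, so the vectors are parallel and the points are collinear.

Yes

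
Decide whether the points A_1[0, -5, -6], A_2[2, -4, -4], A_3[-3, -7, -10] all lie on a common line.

A_1A_2 = (2, 1, 2), A_1A_3 = (-3, -2, -4).
Comparing components 3 and 1: (2)(-3) − (2)(-4) = 2 ≠ 0, so A_1A_2 and A_1A_3 are not parallel and the points are not collinear.

No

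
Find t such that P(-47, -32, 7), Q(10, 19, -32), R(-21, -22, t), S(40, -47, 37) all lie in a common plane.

2

Normal to plane PQS: n = (945, -5103, -5292); plane equation n·X = 81837.
Requiring n·R = 81837: (-5292)t + (92421) = 81837.
So t = 2.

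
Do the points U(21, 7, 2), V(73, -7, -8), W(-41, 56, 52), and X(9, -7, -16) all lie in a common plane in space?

A normal to the plane through U, V, W is n = UV × UW = (-210, -1980, 1680).
The plane has equation n·P = -14910. For X: n·X = -14910.
Equal, so X lies in the plane and all four are coplanar.

Yes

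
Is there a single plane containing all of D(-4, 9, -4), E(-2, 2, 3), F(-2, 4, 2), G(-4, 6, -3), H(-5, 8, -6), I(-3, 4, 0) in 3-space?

No

The plane through D, E, F has normal n = DE × DF = (-7, 2, 4) and equation n·P = 30.
Checking the remaining points: n·G = 28, n·H = 27, n·I = 29.
Since n·G = 28 ≠ 30, G is off the plane and the points are not all coplanar.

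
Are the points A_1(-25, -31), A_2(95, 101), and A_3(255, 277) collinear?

Yes

A_1A_2 = (120, 132), A_1A_3 = (280, 308).
det[A_1A_2; A_1A_3] = (120)(308) − (132)(280) = 0.
The determinant is zero, so the points are collinear.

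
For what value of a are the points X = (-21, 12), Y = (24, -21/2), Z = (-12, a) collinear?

The three points are collinear iff det[XY; XZ] = 0.
This determinant is linear in a: (45)a + (-675/2) = 0, so a = 15/2.

15/2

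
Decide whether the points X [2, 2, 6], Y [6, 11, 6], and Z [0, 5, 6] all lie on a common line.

No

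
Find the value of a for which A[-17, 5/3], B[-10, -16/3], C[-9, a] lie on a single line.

-19/3

Collinearity: (C − A) must be parallel to (B − A) = (7, -7).
Cross-multiplying the components: (a − 5/3)·(7) = (8)·(-7).
Solving gives a = -19/3.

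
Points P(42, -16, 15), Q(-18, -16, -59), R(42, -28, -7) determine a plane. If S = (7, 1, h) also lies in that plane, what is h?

The plane through P, Q, R has equation −888x − 1320y + 720z = -5376.
Substituting S: (720)h + (-7536) = -5376, so h = 3.

3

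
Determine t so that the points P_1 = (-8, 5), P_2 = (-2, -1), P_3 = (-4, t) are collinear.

The three points are collinear iff det[P_1P_2; P_1P_3] = 0.
This determinant is linear in t: (6)t + (-6) = 0, so t = 1.

1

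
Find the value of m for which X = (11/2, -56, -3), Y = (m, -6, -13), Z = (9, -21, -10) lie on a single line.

21/2

Collinearity requires XY × XZ = 0; each component is linear in m.
The y-component gives (7)m + (-147/2) = 0, so m = 21/2.
The remaining components then also vanish.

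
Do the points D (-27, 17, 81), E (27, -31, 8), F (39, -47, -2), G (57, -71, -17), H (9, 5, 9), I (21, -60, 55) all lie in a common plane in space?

The plane through D, E, F has normal n = DE × DF = (-688, -336, -288) and equation n·P = -10464.
Checking the remaining points: n·G = -10464, n·H = -10464, n·I = -10128.
Since n·I = -10128 ≠ -10464, I is off the plane and the points are not all coplanar.

No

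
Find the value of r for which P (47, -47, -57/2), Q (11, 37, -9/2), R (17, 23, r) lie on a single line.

Collinearity requires PQ × PR = 0; each component is linear in r.
The x-component gives (84)r + (714) = 0, so r = -17/2.
The remaining components then also vanish.

-17/2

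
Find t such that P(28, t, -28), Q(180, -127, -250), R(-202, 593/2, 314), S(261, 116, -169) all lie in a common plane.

75/2

The points are coplanar iff PQ · (PR × PS) = 0.
Expanding, this is linear in t: (-76626)t + (2873475) = 0.
So t = 75/2.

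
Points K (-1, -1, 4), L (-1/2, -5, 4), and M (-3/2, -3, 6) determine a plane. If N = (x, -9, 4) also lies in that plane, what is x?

0

Coplanarity requires KL · (KM × KN) = 0.
KL = (1/2, -4, 0), KM = (-1/2, -2, 2); the triple product is linear in x with coefficient -8 and constant term 0.
Setting it to zero: x = 0.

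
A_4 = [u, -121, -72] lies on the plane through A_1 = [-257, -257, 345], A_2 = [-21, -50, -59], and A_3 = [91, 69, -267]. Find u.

Coplanarity requires A_1A_2 · (A_1A_3 × A_1A_4) = 0.
A_1A_2 = (236, 207, -404), A_1A_3 = (348, 326, -612); the triple product is linear in u with coefficient 5020 and constant term -230920.
Setting it to zero: u = 46.

46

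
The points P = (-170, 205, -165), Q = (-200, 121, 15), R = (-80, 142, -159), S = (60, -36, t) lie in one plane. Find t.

-11

Normal to plane PQR: n = (10836, 16380, 9450); plane equation n·X = -43470.
Requiring n·S = -43470: (9450)t + (60480) = -43470.
So t = -11.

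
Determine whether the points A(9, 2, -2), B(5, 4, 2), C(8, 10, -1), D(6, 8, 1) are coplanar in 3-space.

A normal to the plane through A, B, C is n = AB × AC = (-30, 0, -30).
The plane has equation n·P = -210. For D: n·D = -210.
Equal, so D lies in the plane and all four are coplanar.

Yes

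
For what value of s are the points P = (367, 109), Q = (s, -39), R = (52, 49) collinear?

-410

The three points are collinear iff det[PQ; PR] = 0.
This determinant is linear in s: (-60)s + (-24600) = 0, so s = -410.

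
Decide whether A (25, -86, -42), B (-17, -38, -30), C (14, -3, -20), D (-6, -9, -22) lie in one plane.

No

With A as base: AB = (-42, 48, 12), AC = (-11, 83, 22), AD = (-31, 77, 20).
AC × AD = (-34, -462, 1726).
AB · (AC × AD) = -36.
Since -36 ≠ 0, the four points are not coplanar.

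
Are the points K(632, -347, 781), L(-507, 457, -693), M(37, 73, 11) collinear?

Yes

KL = (-1139, 804, -1474), KM = (-595, 420, -770).
KL × KM = (0, 0, 0).
The cross product vanishes, so the three points are collinear.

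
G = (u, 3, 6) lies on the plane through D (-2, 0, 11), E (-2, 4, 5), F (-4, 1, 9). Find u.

-4

The plane through D, E, F has equation −2x + 12y + 8z = 92.
Substituting G: (-2)u + (84) = 92, so u = -4.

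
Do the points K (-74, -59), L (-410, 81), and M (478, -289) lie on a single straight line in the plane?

Yes

KL = (-336, 140), KM = (552, -230).
Checking proportionality: KM = -23/14·KL, so the vectors are parallel and the points are collinear.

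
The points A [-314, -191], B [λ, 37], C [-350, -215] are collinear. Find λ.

28

Collinearity: (B − A) must be parallel to (C − A) = (-36, -24).
Cross-multiplying the components: (λ − (-314))·(-24) = (228)·(-36).
Solving gives λ = 28.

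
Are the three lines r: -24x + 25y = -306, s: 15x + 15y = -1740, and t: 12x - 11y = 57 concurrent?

No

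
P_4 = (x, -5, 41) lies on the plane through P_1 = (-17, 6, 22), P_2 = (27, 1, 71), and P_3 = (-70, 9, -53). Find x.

28

A normal to the plane is n = P_1P_2 × P_1P_3 = (228, 703, -133).
P_4 lies in the plane iff n · P_1P_4 = 0.
This gives (228)x + (-6384) = 0, so x = 28.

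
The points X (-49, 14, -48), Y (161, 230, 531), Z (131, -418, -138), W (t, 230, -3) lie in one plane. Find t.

Normal to plane XYZ: n = (230688, 123120, -129600); plane equation n·P = -3359232.
Requiring n·W = -3359232: (230688)t + (28706400) = -3359232.
So t = -139.

-139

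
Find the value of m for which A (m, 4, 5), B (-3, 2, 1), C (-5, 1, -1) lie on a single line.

Collinearity requires AB × AC = 0; each component is linear in m.
The y-component gives (-2)m + (2) = 0, so m = 1.
The remaining components then also vanish.

1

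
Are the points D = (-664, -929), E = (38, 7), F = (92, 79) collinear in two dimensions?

DE = (702, 936), DF = (756, 1008).
det[DE; DF] = (702)(1008) − (936)(756) = 0.
The determinant is zero, so the points are collinear.

Yes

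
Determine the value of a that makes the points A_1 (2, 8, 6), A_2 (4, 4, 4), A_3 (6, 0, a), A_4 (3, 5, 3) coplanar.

2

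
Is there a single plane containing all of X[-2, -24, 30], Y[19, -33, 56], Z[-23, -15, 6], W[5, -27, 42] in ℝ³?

With X as base: XY = (21, -9, 26), XZ = (-21, 9, -24), XW = (7, -3, 12).
XZ × XW = (36, 84, 0).
XY · (XZ × XW) = 0.
The scalar triple product vanishes, so the four points are coplanar.

Yes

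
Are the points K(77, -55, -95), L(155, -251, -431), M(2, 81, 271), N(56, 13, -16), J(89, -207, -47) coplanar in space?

The plane through K, L, M has normal n = KL × KM = (-26040, -3348, -4092) and equation n·P = -1432200.
Checking the remaining points: n·N = -1436292, n·J = -1432200.
Since n·N = -1436292 ≠ -1432200, N is off the plane and the points are not all coplanar.

No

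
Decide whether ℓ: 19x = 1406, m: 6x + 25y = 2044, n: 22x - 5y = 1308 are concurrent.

Yes

Lines aᵢx + bᵢy = cᵢ with pairwise distinct directions are concurrent exactly when det[aᵢ bᵢ cᵢ] = 0.
Here the determinant is 0.
It vanishes, so the lines are concurrent at (74, 64).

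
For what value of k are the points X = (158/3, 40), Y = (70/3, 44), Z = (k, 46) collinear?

Collinearity: (Z − X) must be parallel to (Y − X) = (-88/3, 4).
Cross-multiplying the components: (k − 158/3)·(4) = (6)·(-88/3).
Solving gives k = 26/3.

26/3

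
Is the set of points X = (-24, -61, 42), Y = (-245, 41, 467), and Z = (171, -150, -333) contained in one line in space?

No

XY = (-221, 102, 425), XZ = (195, -89, -375).
Comparing components 2 and 3: (102)(-375) − (425)(-89) = -425 ≠ 0, so XY and XZ are not parallel and the points are not collinear.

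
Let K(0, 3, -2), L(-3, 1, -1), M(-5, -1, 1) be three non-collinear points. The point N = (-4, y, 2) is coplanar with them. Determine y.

Coplanarity requires KL · (KM × KN) = 0.
KL = (-3, -2, 1), KM = (-5, -4, 3); the triple product is linear in y with coefficient 4 and constant term 4.
Setting it to zero: y = -1.

-1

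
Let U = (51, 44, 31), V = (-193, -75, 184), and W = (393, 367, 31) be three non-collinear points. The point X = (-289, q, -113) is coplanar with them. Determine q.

Coplanarity requires UV · (UW × UX) = 0.
UV = (-244, -119, 153), UW = (342, 323, 0); the triple product is linear in q with coefficient 52326 and constant term 19988532.
Setting it to zero: q = -382.

-382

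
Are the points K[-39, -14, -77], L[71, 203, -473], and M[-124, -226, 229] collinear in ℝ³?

No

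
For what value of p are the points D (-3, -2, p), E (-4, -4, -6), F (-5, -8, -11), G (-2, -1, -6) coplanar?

Coplanarity ⇔ det[DE; DF; DG] = 0.
Expanding, this is linear in p: (-5)p + (-25) = 0.
So p = -5.

-5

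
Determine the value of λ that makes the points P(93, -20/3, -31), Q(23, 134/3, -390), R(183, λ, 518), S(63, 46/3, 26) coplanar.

Normal to plane PQS: n = (10824, 14760, 0); plane equation n·X = 908232.
Requiring n·R = 908232: (14760)λ + (1980792) = 908232.
So λ = -218/3.

-218/3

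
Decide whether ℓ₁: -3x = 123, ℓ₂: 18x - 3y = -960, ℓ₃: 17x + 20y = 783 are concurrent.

The three lines meet at one point iff the augmented coefficient matrix [aᵢ bᵢ cᵢ] has rank < 3, i.e. its determinant vanishes.
Here the determinant is 0.
It vanishes, so the lines are concurrent at (-41, 74).

Yes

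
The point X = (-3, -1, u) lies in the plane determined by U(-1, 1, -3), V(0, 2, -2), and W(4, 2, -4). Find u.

The plane through U, V, W has equation −2x + 6y − 4z = 20.
Substituting X: (-4)u + (0) = 20, so u = -5.

-5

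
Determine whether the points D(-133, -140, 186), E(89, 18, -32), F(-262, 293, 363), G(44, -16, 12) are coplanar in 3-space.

The four points are coplanar iff the 3×3 determinant with rows DE, DF, DG is zero.
Rows: (222, 158, -218), (-129, 433, 177), (177, 124, -174).
Expanding along the first row: (222)(-97290) − (158)(-8883) + (-218)(-92637) = 0.
Zero determinant ⇒ coplanar.

Yes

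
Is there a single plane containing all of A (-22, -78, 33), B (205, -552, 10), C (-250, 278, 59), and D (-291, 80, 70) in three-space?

Yes

The four points are coplanar iff the 3×3 determinant with rows AB, AC, AD is zero.
Rows: (227, -474, -23), (-228, 356, 26), (-269, 158, 37).
Expanding along the first row: (227)(9064) − (-474)(-1442) + (-23)(59740) = 0.
Zero determinant ⇒ coplanar.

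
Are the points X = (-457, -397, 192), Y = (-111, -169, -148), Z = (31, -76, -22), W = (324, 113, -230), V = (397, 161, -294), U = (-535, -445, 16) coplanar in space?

The plane through X, Y, Z has normal n = XY × XZ = (60348, -91876, -198) and equation n·P = 8857720.
Checking the remaining points: n·W = 9216304, n·V = 9224332, n·U = 8595472.
Since n·W = 9216304 ≠ 8857720, W is off the plane and the points are not all coplanar.

No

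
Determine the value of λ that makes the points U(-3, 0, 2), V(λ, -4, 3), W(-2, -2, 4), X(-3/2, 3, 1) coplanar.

Normal to plane UWX: n = (-4, 4, 6); plane equation n·P = 24.
Requiring n·V = 24: (-4)λ + (2) = 24.
So λ = -11/2.

-11/2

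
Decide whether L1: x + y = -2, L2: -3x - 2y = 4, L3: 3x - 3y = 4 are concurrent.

The three lines meet at one point iff the augmented coefficient matrix [aᵢ bᵢ cᵢ] has rank < 3, i.e. its determinant vanishes.
Here the determinant is -2.
Nonzero, so no common point exists.

No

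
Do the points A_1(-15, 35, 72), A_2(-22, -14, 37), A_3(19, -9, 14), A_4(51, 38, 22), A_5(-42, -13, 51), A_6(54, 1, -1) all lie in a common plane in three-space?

The plane through A_1, A_2, A_3 has normal n = A_1A_2 × A_1A_3 = (1302, -1596, 1974) and equation n·P = 66738.
Checking the remaining points: n·A_4 = 49182, n·A_5 = 66738, n·A_6 = 66738.
Since n·A_4 = 49182 ≠ 66738, A_4 is off the plane and the points are not all coplanar.

No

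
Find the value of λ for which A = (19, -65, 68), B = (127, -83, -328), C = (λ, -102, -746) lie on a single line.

241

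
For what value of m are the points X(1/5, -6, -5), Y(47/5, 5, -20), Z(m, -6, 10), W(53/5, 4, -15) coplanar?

The points are coplanar iff XY · (XZ × XW) = 0.
Expanding, this is linear in m: (-40)m + (344) = 0.
So m = 43/5.

43/5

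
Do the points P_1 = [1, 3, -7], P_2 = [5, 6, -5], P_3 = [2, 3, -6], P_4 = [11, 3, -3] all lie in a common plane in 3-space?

With P_1 as base: P_1P_2 = (4, 3, 2), P_1P_3 = (1, 0, 1), P_1P_4 = (10, 0, 4).
P_1P_3 × P_1P_4 = (0, 6, 0).
P_1P_2 · (P_1P_3 × P_1P_4) = 18.
Since 18 ≠ 0, the four points are not coplanar.

No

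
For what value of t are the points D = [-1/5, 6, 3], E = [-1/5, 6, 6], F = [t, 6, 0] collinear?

Collinearity requires DE × DF = 0; each component is linear in t.
The y-component gives (3)t + (3/5) = 0, so t = -1/5.
The remaining components then also vanish.

-1/5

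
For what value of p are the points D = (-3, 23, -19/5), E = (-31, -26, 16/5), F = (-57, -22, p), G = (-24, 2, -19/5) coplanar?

-34/5

The points are coplanar iff DE · (DF × DG) = 0.
Expanding, this is linear in p: (441)p + (14994/5) = 0.
So p = -34/5.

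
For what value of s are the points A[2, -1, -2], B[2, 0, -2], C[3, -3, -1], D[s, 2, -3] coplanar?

1

Coplanarity ⇔ det[AB; AC; AD] = 0.
Expanding, this is linear in s: (1)s + (-1) = 0.
So s = 1.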